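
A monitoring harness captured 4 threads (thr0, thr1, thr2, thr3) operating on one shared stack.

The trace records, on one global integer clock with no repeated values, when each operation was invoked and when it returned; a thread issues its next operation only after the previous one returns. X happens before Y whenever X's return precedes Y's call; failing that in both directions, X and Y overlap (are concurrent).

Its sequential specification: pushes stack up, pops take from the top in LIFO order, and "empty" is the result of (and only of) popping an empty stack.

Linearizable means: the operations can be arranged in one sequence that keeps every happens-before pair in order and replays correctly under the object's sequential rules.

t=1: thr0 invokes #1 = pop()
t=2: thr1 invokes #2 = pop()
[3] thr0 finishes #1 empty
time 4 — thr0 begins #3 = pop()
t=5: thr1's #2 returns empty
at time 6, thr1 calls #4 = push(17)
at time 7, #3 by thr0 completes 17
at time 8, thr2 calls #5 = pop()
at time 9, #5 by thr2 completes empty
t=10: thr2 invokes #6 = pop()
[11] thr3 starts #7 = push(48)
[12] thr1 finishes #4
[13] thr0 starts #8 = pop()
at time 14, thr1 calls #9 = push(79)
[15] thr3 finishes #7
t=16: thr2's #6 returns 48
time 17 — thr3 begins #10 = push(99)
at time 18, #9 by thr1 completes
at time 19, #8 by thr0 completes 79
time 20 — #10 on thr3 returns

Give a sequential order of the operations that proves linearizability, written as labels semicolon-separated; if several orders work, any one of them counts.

#1; #2; #4; #3; #5; #7; #6; #9; #8; #10

step 1: #1 pop() → empty — stack <>
step 2: #2 pop() → empty — stack <>
step 3: #4 push(17) — stack <17>
step 4: #3 pop() → 17 — stack <>
step 5: #5 pop() → empty — stack <>
step 6: #7 push(48) — stack <48>
step 7: #6 pop() → 48 — stack <>
step 8: #9 push(79) — stack <79>
step 9: #8 pop() → 79 — stack <>
step 10: #10 push(99) — stack <99>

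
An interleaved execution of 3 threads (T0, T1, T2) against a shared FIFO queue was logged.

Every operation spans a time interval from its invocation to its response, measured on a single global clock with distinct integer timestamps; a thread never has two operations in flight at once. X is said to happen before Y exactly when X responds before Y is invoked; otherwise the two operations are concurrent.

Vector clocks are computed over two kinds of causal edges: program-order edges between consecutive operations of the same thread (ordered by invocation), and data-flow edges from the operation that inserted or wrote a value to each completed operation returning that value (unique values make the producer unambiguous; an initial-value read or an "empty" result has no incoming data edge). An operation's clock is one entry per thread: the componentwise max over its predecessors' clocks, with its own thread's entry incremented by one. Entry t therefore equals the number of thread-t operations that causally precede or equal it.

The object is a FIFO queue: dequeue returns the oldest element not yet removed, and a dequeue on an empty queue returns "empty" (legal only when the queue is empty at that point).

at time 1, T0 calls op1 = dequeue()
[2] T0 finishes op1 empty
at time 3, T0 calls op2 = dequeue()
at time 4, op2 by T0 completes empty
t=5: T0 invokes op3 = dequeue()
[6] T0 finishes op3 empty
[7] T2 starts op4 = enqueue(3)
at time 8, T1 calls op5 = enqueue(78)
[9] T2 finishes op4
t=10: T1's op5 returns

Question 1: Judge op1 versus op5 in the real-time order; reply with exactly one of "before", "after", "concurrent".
Answer: before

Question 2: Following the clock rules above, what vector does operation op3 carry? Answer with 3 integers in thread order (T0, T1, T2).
Answer: (3, 0, 0)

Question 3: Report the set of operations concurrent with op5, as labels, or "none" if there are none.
Answer: op4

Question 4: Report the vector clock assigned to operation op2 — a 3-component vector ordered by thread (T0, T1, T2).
Answer: (2, 0, 0)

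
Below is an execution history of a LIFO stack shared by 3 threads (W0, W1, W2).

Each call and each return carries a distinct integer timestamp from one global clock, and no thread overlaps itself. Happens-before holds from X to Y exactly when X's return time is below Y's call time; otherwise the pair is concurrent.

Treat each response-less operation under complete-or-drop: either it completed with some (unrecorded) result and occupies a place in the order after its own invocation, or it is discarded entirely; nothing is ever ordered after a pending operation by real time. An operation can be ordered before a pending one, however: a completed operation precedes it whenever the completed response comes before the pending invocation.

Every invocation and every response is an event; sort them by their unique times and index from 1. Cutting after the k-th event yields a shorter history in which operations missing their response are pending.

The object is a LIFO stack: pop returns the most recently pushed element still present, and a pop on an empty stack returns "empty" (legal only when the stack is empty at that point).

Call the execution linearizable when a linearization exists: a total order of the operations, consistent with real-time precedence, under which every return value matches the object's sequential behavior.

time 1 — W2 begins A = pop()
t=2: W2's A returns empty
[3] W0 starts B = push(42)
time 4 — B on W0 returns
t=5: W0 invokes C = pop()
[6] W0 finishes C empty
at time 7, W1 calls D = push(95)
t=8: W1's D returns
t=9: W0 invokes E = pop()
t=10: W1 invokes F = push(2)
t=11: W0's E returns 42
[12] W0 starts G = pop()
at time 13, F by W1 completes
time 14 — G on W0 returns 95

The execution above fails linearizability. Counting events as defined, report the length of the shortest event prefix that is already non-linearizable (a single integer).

6

events 1..5 are still linearizable — one witness is A, B:
1. A pop() → empty, leaving stack <>
2. B push(42), leaving stack <42>
at event 6 (C's time-6 response) nothing linearizes any more
take A, B, C: step 3 already fails, because C pop() → empty cannot occur there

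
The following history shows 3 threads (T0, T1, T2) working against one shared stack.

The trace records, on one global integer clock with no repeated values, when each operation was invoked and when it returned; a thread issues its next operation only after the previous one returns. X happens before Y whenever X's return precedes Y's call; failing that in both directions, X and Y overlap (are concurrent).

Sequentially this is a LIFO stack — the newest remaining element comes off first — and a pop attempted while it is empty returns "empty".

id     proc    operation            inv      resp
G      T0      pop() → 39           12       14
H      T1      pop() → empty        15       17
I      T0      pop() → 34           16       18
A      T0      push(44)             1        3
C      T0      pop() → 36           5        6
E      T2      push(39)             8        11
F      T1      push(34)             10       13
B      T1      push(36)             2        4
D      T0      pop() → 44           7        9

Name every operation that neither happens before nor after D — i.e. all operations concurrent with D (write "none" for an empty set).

E

D spans [7,9]; an op avoiding the whole window 7..9 is ordered, any other is concurrent
A [1,3]: before
B [2,4]: before
C [5,6]: before
E [8,11]: concurrent
F [10,13]: after
G [12,14]: after
H [15,17]: after
I [16,18]: after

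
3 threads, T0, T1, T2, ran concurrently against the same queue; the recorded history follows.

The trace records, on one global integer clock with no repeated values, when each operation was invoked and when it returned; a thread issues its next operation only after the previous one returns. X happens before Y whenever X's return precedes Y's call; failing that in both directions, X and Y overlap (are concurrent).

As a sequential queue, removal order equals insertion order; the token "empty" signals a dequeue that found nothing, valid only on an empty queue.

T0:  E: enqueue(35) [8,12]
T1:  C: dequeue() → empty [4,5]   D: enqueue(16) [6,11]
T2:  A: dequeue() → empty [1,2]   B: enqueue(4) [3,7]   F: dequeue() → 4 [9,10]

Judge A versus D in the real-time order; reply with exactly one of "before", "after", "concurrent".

before

A spans [1,2], D spans [6,11]
resp(A)=2 < inv(D)=6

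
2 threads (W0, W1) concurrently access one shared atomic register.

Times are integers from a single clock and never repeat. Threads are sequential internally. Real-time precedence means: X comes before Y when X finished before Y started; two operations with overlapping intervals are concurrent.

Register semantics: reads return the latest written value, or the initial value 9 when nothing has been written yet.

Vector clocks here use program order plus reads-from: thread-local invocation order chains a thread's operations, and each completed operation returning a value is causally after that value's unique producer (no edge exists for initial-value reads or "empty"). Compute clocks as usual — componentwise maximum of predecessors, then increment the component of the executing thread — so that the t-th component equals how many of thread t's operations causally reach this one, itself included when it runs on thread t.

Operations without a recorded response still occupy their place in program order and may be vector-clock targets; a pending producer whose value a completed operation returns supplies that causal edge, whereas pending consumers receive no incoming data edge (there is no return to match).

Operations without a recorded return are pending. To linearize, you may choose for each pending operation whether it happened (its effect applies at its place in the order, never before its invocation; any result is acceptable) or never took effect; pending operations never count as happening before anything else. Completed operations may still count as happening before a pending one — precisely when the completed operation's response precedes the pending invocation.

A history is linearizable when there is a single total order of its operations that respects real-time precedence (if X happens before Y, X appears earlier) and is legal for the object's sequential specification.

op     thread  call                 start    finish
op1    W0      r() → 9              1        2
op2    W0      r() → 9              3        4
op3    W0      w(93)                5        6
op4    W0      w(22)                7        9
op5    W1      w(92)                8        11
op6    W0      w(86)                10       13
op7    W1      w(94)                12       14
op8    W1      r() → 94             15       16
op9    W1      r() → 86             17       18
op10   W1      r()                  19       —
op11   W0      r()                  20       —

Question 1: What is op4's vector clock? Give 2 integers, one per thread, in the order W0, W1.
Answer: (4, 0)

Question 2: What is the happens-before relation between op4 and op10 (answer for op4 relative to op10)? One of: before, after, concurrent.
Answer: before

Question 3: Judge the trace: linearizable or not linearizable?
not linearizable

prefix check: 1..17 passes, 1..18 fails once op9's time-18 response joins
5 orders of the 9 completed atomic register ops respect real time; none is legal
one such order, op1, op2, op3, op4, op5, op6, op7, op8, op9, breaks at step 9 where op9 r() → 86 is illegal
one such order, op1, op2, op3, op4, op5, op7, op6, op8, op9, breaks at step 8 where op8 r() → 94 is illegal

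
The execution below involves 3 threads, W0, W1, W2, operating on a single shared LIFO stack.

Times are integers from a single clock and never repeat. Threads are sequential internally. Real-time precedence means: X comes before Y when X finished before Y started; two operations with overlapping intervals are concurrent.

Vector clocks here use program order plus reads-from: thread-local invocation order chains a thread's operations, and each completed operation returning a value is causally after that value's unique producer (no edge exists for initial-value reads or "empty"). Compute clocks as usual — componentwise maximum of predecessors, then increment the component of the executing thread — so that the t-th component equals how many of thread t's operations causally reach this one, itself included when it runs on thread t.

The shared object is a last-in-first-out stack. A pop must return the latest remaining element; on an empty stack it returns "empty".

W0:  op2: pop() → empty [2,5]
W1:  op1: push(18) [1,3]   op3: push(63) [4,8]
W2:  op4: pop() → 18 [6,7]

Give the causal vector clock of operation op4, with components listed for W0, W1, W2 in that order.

no predecessors for op1 (invoked 1): W1 increments from zero → (0, 1, 0)
no predecessors for op2 (invoked 2): W0 increments from zero → (1, 0, 0)
invoked at 6, op4 merges VC(op1)=(0, 1, 0) and bumps W2's slot → (0, 1, 1)
invoked at 4, op3 merges VC(op1)=(0, 1, 0) and bumps W1's slot → (0, 2, 0)
target: VC(op4) = (0, 1, 1)

(0, 1, 1)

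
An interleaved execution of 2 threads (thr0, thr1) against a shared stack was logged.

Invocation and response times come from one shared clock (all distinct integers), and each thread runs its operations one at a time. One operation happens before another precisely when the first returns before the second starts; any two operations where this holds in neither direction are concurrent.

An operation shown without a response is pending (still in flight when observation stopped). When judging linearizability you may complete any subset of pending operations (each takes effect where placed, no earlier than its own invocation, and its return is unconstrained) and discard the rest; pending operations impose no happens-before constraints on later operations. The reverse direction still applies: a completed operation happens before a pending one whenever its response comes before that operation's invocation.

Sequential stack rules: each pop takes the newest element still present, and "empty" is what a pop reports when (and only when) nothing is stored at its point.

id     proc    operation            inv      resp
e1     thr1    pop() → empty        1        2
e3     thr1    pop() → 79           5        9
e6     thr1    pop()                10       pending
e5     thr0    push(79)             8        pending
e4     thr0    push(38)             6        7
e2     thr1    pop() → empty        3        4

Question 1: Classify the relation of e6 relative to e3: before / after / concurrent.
e6 spans [10,…), e3 spans [5,9]
resp(e3)=9 < inv(e6)=10

after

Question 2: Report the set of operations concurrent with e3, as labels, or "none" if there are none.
concurrent with e3 ([5,9]): every op whose interval crosses 5..9
e1 [1,2]: before
e2 [3,4]: before
e4 [6,7]: concurrent
e5 [8,…): concurrent
e6 [10,…): after

e4, e5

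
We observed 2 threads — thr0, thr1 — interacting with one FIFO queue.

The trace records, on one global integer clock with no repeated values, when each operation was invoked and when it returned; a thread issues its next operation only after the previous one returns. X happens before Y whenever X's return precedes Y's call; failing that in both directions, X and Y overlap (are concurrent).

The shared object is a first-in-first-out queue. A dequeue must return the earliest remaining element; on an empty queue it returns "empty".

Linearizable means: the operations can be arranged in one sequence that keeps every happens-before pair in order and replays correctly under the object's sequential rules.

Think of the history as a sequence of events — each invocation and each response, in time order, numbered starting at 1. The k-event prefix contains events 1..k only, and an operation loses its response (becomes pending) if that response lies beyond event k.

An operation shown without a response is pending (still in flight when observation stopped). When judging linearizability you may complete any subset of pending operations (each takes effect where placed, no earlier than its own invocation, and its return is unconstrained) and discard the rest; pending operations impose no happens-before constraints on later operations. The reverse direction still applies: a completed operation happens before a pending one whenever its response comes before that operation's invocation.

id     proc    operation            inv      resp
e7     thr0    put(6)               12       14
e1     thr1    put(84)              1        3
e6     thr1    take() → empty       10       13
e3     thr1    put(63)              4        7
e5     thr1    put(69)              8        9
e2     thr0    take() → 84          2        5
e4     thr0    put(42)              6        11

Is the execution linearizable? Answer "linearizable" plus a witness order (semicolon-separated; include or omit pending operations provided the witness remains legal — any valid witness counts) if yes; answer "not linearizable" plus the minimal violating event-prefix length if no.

not linearizable — minimal violating prefix: 13 events

the violation lands at event 13, e6's response at time 13: events 1..12 linearize, events 1..13 do not
every one of the 11 real-time-consistent orders over 6 completed FIFO queue ops fails the sequential spec
no escape via the 1 pending operation (e7): every completion choice fails
e.g. e1, e2, e3, e4, e5, e6 (pending dropped): illegal at step 6, since e6 take() → empty cannot apply there
e.g. e1, e2, e3, e5, e4, e6 (pending dropped): illegal at step 6, since e6 take() → empty cannot apply there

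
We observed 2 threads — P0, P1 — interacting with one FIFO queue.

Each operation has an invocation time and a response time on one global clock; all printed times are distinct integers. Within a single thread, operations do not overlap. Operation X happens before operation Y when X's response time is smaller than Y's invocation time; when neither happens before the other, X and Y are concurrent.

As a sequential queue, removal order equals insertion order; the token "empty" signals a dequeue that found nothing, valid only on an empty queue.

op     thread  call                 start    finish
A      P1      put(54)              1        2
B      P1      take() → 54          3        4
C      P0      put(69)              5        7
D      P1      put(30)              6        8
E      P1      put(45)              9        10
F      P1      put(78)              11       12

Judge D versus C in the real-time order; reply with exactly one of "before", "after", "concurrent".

concurrent

D spans [6,8], C spans [5,7]
the intervals overlap in both directions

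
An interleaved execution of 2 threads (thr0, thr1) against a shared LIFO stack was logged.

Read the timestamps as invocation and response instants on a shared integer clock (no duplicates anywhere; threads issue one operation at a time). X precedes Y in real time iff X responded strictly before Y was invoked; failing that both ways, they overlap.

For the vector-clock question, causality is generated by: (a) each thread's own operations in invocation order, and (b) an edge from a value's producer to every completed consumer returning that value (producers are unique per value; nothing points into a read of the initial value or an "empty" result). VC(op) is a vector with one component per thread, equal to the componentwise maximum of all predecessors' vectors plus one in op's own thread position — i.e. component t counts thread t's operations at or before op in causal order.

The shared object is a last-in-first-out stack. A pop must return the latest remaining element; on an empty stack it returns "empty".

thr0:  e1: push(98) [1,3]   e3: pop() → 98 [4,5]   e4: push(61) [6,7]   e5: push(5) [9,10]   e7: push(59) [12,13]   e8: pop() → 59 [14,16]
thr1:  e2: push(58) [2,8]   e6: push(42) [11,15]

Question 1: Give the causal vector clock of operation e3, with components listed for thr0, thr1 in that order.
root op e2, invoked 2: fresh clock plus thr1's own tick → (0, 1)
root op e1, invoked 1: fresh clock plus thr0's own tick → (1, 0)
from VC(e2)=(0, 1), e6 (invoked 11) maxes components and bumps thr1 → (0, 2)
from VC(e1)=(1, 0), e3 (invoked 4) maxes components and bumps thr0 → (2, 0)
from VC(e3)=(2, 0), e4 (invoked 6) maxes components and bumps thr0 → (3, 0)
from VC(e4)=(3, 0), e5 (invoked 9) maxes components and bumps thr0 → (4, 0)
from VC(e5)=(4, 0), e7 (invoked 12) maxes components and bumps thr0 → (5, 0)
from VC(e7)=(5, 0), e8 (invoked 14) maxes components and bumps thr0 → (6, 0)
target: VC(e3) = (2, 0)

(2, 0)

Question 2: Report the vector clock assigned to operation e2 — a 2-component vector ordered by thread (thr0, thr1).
e2 (invocation 2): nothing precedes it; thr1's component alone gives (0, 1)
e1 (invocation 1): nothing precedes it; thr0's component alone gives (1, 0)
e6 (invocation 11): componentwise max over VC(e2)=(0, 1), +1 at thr1, giving (0, 2)
e3 (invocation 4): componentwise max over VC(e1)=(1, 0), +1 at thr0, giving (2, 0)
e4 (invocation 6): componentwise max over VC(e3)=(2, 0), +1 at thr0, giving (3, 0)
e5 (invocation 9): componentwise max over VC(e4)=(3, 0), +1 at thr0, giving (4, 0)
e7 (invocation 12): componentwise max over VC(e5)=(4, 0), +1 at thr0, giving (5, 0)
e8 (invocation 14): componentwise max over VC(e7)=(5, 0), +1 at thr0, giving (6, 0)
target: VC(e2) = (0, 1)

(0, 1)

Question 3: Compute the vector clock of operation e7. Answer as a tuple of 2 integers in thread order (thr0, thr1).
VC(e2, invoked at 2): no causal predecessors; +1 on thr1 → (0, 1)
VC(e1, invoked at 1): no causal predecessors; +1 on thr0 → (1, 0)
invoked at 11, e6 merges VC(e2)=(0, 1) and bumps thr1's slot → (0, 2)
invoked at 4, e3 merges VC(e1)=(1, 0) and bumps thr0's slot → (2, 0)
invoked at 6, e4 merges VC(e3)=(2, 0) and bumps thr0's slot → (3, 0)
invoked at 9, e5 merges VC(e4)=(3, 0) and bumps thr0's slot → (4, 0)
invoked at 12, e7 merges VC(e5)=(4, 0) and bumps thr0's slot → (5, 0)
invoked at 14, e8 merges VC(e7)=(5, 0) and bumps thr0's slot → (6, 0)
target: VC(e7) = (5, 0)

(5, 0)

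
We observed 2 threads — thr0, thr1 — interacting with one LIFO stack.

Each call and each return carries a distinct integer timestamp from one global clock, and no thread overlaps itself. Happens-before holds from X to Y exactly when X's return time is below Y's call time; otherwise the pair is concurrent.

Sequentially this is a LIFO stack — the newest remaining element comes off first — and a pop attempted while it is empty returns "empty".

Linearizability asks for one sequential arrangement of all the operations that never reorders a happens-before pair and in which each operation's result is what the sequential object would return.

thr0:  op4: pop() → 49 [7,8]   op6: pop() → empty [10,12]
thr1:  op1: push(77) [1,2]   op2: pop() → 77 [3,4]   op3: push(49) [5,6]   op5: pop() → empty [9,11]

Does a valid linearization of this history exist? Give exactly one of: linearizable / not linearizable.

witness order: op1, op2, op3, op4, op5, op6
after step 1 (op1 push(77)): stack <77>
after step 2 (op2 pop() → 77): stack <>
after step 3 (op3 push(49)): stack <49>
after step 4 (op4 pop() → 49): stack <>
after step 5 (op5 pop() → empty): stack <>
after step 6 (op6 pop() → empty): stack <>

linearizable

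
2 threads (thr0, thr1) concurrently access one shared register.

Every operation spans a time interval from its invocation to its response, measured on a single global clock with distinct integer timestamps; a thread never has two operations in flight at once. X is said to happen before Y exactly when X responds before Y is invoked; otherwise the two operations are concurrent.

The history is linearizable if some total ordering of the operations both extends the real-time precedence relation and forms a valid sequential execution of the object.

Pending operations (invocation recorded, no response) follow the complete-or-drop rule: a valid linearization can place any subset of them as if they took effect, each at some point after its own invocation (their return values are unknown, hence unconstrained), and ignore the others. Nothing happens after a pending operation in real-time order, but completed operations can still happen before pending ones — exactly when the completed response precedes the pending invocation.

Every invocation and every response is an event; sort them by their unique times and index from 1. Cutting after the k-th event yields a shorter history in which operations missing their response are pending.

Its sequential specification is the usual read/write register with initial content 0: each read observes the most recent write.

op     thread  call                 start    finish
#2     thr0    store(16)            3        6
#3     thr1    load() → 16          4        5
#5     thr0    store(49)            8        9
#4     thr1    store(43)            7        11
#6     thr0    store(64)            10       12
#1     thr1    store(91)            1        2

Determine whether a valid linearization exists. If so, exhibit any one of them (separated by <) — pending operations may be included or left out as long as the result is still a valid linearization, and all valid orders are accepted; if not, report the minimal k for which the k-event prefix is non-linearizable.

linearizable — witness: #1 < #2 < #3 < #4 < #5 < #6

after step 1 (#1 store(91)): value 91
after step 2 (#2 store(16)): value 16
after step 3 (#3 load() → 16): value 16
after step 4 (#4 store(43)): value 43
after step 5 (#5 store(49)): value 49
after step 6 (#6 store(64)): value 64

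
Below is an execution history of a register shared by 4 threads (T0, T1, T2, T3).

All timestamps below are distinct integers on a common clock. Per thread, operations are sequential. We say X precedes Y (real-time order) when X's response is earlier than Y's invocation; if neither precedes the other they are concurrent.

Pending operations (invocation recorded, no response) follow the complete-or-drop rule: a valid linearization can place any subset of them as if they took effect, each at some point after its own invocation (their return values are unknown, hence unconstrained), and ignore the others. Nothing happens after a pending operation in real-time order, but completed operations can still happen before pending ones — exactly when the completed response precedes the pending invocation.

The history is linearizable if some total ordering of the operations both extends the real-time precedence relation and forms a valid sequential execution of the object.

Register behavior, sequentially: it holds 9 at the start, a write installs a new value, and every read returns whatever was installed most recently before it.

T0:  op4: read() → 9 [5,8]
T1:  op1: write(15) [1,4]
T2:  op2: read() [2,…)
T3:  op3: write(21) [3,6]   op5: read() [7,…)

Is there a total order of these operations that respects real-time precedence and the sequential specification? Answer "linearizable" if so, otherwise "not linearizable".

prefix check: 1..7 passes, 1..8 fails once op4's time-8 response joins
checked exhaustively: 3 real-time-consistent orders of 3 completed operations, zero legal register replays
every completion of the 2 pending operations (op2, op5) was checked; none linearizes
sample order op1, op3, op4 (pending dropped) stalls at step 3 — op4 read() → 9 has no legal effect
sample order op1, op4, op3 (pending dropped) stalls at step 2 — op4 read() → 9 has no legal effect

not linearizable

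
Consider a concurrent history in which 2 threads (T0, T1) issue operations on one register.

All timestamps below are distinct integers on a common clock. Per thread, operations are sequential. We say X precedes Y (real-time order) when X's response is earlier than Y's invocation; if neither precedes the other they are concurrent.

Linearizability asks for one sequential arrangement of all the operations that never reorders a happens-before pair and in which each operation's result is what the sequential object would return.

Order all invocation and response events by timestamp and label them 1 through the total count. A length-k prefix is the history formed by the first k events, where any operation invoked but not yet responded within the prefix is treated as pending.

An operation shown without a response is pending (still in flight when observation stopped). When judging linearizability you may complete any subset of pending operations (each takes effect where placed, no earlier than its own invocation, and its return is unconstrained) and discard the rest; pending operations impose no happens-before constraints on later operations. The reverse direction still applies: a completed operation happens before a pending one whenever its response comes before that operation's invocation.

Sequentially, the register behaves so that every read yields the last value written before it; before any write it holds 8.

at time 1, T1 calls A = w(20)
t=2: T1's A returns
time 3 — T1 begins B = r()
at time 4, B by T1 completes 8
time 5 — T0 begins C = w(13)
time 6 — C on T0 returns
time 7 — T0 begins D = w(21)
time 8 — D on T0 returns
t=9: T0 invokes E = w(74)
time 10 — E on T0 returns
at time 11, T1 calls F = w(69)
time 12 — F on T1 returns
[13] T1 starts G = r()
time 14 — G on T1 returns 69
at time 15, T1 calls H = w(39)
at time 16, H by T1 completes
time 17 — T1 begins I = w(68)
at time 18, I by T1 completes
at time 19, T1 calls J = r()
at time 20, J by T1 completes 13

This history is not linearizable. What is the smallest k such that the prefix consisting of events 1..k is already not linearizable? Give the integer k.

a valid linearization of events 1..3 exists, for instance A:
after step 1 (A w(20)): value 20
with event 4 included (B responding at time 4), all real-time-consistent orders fail
one such order, A, B, breaks at step 2 where B r() → 8 is illegal

4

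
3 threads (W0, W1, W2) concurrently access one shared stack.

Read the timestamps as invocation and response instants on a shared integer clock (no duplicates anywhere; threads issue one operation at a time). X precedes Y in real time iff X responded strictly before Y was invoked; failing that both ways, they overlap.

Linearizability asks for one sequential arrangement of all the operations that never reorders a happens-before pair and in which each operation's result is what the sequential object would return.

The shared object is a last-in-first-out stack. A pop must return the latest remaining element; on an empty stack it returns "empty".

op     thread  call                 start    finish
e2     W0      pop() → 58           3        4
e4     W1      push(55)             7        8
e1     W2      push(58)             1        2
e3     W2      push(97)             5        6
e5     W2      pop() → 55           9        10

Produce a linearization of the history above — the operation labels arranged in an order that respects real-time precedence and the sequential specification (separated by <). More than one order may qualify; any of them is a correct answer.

1. e1 push(58), leaving stack <58>
2. e2 pop() → 58, leaving stack <>
3. e3 push(97), leaving stack <97>
4. e4 push(55), leaving stack <97,55>
5. e5 pop() → 55, leaving stack <97>

e1 < e2 < e3 < e4 < e5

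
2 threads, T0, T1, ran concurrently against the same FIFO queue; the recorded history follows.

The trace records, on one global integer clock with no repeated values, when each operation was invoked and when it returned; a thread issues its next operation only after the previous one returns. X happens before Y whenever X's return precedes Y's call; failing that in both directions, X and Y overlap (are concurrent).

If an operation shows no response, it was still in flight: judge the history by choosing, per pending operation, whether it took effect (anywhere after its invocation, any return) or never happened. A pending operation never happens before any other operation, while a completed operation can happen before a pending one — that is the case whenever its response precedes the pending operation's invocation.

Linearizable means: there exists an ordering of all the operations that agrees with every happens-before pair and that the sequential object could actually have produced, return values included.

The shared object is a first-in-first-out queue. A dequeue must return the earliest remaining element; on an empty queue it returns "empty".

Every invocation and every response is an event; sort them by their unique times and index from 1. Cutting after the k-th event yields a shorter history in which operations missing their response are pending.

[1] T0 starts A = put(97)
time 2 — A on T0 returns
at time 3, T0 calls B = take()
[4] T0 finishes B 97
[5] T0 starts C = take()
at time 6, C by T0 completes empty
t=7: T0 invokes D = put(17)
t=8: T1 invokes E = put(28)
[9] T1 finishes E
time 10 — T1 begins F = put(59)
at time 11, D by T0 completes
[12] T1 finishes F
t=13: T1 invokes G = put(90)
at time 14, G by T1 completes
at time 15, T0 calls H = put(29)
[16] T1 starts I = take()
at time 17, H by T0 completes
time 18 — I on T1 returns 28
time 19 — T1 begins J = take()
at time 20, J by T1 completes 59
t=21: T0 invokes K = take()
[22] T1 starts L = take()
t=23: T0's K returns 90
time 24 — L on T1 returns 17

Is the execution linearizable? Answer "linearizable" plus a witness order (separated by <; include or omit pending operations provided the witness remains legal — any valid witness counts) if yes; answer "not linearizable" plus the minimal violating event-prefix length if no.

linearizable — witness: A < B < C < E < F < D < G < H < I < J < L < K

step 1: A put(97) — queue <97>
step 2: B take() → 97 — queue <>
step 3: C take() → empty — queue <>
step 4: E put(28) — queue <28>
step 5: F put(59) — queue <28,59>
step 6: D put(17) — queue <28,59,17>
step 7: G put(90) — queue <28,59,17,90>
step 8: H put(29) — queue <28,59,17,90,29>
step 9: I take() → 28 — queue <59,17,90,29>
step 10: J take() → 59 — queue <17,90,29>
step 11: L take() → 17 — queue <90,29>
step 12: K take() → 90 — queue <29>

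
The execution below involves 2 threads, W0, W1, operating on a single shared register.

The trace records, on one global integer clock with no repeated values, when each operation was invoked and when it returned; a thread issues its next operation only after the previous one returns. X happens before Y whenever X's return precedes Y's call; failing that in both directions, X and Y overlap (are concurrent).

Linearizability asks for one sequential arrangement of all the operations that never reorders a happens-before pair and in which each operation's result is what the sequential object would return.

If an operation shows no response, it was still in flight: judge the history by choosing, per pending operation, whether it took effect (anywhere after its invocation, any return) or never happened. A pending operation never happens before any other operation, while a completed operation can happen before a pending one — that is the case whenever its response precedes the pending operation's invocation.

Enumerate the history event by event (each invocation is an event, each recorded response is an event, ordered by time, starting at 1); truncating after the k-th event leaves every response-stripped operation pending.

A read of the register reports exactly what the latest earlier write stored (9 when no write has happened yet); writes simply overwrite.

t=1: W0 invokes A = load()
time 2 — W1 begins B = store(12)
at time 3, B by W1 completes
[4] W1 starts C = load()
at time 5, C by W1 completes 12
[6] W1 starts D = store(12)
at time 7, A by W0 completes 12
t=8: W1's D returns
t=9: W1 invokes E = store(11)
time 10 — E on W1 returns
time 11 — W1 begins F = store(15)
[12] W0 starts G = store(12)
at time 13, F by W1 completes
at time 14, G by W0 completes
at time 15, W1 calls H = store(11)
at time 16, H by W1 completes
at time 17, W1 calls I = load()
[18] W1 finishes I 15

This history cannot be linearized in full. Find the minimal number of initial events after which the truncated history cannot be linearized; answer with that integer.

events 1..17 are still linearizable — one witness is B, A, C, D, E, F, G, H:
1. B store(12), leaving value 12
2. A load() → 12, leaving value 12
3. C load() → 12, leaving value 12
4. D store(12), leaving value 12
5. E store(11), leaving value 11
6. F store(15), leaving value 15
7. G store(12), leaving value 12
8. H store(11), leaving value 11
once event 18 joins (I's response, time 18), exhaustive search finds no witness
take A, B, C, D, E, F, G, H, I: step 1 already fails, because A load() → 12 cannot occur there
take A, B, C, D, E, G, F, H, I: step 1 already fails, because A load() → 12 cannot occur there

18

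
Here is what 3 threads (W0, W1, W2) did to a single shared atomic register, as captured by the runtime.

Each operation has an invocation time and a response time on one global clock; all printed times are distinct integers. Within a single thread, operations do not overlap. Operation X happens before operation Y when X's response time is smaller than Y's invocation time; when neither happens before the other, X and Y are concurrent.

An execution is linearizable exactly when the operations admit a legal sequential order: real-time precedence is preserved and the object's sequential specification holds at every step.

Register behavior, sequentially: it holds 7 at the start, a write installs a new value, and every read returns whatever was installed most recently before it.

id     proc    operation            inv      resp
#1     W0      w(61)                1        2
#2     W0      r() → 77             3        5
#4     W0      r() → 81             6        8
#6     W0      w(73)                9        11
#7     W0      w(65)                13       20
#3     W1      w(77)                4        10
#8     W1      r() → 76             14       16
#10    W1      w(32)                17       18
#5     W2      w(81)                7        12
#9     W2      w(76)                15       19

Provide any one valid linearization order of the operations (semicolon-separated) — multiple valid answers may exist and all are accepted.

#1; #3; #2; #5; #4; #6; #7; #9; #8; #10

1. #1 w(61), leaving value 61
2. #3 w(77), leaving value 77
3. #2 r() → 77, leaving value 77
4. #5 w(81), leaving value 81
5. #4 r() → 81, leaving value 81
6. #6 w(73), leaving value 73
7. #7 w(65), leaving value 65
8. #9 w(76), leaving value 76
9. #8 r() → 76, leaving value 76
10. #10 w(32), leaving value 32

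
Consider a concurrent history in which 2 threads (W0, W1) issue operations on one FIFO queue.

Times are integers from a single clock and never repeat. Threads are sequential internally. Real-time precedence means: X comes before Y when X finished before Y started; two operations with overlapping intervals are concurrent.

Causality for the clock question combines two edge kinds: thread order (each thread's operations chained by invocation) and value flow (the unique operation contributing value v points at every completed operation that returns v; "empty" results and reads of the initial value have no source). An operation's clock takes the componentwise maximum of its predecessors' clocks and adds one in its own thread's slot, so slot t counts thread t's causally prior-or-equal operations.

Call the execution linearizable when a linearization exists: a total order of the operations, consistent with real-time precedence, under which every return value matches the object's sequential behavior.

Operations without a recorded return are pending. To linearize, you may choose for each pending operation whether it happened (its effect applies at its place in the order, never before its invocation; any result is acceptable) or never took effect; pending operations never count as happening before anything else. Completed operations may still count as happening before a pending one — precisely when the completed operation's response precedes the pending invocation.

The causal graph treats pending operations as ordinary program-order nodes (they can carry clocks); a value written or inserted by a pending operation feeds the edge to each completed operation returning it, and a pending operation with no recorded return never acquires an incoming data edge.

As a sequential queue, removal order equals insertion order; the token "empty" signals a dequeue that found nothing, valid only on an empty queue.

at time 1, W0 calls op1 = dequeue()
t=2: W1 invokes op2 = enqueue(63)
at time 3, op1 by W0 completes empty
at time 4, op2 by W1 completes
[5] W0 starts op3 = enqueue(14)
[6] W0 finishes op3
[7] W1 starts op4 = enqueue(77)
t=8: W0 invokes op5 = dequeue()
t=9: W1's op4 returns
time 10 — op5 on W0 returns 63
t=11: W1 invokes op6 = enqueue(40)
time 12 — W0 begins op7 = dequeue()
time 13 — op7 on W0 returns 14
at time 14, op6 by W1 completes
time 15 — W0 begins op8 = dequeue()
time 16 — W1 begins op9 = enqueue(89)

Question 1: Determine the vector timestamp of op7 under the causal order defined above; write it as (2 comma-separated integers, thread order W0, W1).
Answer: (4, 1)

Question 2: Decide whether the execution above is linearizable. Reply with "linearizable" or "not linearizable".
a witness: op1, op2, op3, op4, op5, op6, op7
step 1: op1 dequeue() → empty — queue <>
step 2: op2 enqueue(63) — queue <63>
step 3: op3 enqueue(14) — queue <63,14>
step 4: op4 enqueue(77) — queue <63,14,77>
step 5: op5 dequeue() → 63 — queue <14,77>
step 6: op6 enqueue(40) — queue <14,77,40>
step 7: op7 dequeue() → 14 — queue <77,40>

linearizable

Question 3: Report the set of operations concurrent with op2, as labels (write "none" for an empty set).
Answer: op1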